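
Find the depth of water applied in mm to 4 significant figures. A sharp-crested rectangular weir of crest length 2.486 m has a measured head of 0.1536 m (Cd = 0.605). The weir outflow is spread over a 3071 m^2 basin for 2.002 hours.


Approach: apply the rectangular weir equation with a volume-to-depth conversion, Q = (2/3)*Cd*L*sqrt(2g)*H^1.5; d = Q*t/A * 1000.
Step 1 — weir discharge:
  Q = (2/3)*0.605*2.486*sqrt(2*9.81)*0.1536^1.5 = 0.267363 m^3/s
Step 2 — volume: V = 0.267363 * 2.002*3600 = 1926.94 m^3
Step 3 — depth: d = V/A * 1000 = 1926.94/3071 * 1000 = 627.5 mm
Therefore the depth of water applied = 627.5 mm.


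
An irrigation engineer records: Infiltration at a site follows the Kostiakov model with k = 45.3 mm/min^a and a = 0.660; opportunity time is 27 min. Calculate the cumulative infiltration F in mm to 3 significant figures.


Approach: apply the Kostiakov infiltration equation, F = k*t^a.
F = 45.3 * 27^0.660 = 399 mm
Therefore the cumulative infiltration F = 399 mm.


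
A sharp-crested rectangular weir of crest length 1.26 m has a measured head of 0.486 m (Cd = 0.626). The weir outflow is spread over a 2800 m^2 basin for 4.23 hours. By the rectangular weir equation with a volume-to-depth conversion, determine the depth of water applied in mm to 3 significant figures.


Approach: apply the rectangular weir equation with a volume-to-depth conversion, Q = (2/3)*Cd*L*sqrt(2g)*H^1.5; d = Q*t/A * 1000.
Step 1 — weir discharge:
  Q = (2/3)*0.626*1.26*sqrt(2*9.81)*0.486^1.5 = 0.78915 m^3/s
Step 2 — volume: V = 0.78915 * 4.23*3600 = 12017 m^3
Step 3 — depth: d = V/A * 1000 = 12017/2800 * 1000 = 4290 mm
Therefore the depth of water applied = 4290 mm.


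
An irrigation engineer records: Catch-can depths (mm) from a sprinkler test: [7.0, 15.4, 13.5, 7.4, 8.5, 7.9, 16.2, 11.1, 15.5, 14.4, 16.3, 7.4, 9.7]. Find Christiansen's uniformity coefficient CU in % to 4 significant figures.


Approach: apply Christiansen's uniformity coefficient, CU = (1 - mean_abs_deviation/mean)*100.
mean = 11.5615 mm
mean |d_i - mean| = 3.37396 mm
CU = (1 - 3.37396/11.5615)*100 = 70.82 %
Therefore Christiansen's uniformity coefficient CU = 70.82 %.


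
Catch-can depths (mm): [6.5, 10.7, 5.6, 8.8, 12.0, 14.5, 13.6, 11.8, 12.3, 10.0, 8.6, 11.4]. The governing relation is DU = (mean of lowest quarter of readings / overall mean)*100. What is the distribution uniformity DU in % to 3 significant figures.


sorted lowest 3 of 12: [5.6, 6.5, 8.6] -> mean = 6.9000 mm
overall mean = 10.483 mm
DU = (6.9000/10.483)*100 = 65.8 %
Therefore the distribution uniformity DU = 65.8 %.


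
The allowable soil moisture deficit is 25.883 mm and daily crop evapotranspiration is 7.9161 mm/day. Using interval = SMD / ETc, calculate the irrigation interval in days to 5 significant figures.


interval = 25.883 / 7.9161 = 3.2697 days
Therefore the irrigation interval = 3.2697 days.


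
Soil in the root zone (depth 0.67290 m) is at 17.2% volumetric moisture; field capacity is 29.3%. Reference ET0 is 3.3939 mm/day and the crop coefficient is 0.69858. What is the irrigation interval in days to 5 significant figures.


Approach: apply soil-water budget scheduling, SMD = (FC-theta)/100*depth*1000; ETc = ET0*Kc; interval = SMD/ETc.
Step 1 — soil moisture deficit:
  SMD = (29.3 - 17.2)/100 * 0.67290 * 1000 = 81.42090 mm
Step 2 — daily crop ET (ETc = ET0*Kc):
  ETc = 3.3939 * 0.69858 = 2.370911 mm/day
Step 3 — irrigation interval (SMD/ETc):
  interval = 81.42090 / 2.370911 = 34.342 days
Therefore the irrigation interval = 34.342 days.


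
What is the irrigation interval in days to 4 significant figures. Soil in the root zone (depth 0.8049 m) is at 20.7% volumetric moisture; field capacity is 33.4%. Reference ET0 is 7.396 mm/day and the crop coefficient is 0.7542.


Approach: apply soil-water budget scheduling, SMD = (FC-theta)/100*depth*1000; ETc = ET0*Kc; interval = SMD/ETc.
Step 1 — soil moisture deficit:
  SMD = (33.4 - 20.7)/100 * 0.8049 * 1000 = 102.222 mm
Step 2 — daily crop ET (ETc = ET0*Kc):
  ETc = 7.396 * 0.7542 = 5.57806 mm/day
Step 3 — irrigation interval (SMD/ETc):
  interval = 102.222 / 5.57806 = 18.33 days
Therefore the irrigation interval = 18.33 days.


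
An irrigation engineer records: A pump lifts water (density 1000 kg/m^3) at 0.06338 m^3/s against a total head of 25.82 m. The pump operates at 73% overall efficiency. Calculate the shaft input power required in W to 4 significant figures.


Approach: apply hydraulic power then efficiency conversion, P = rho*g*Q*H; P_in = P/eta.
Step 1 — hydraulic power (P = rho*g*Q*H):
  P = 1000 * 9.81 * 0.06338 * 25.82 = 16053.8 W
Step 2 — input power: P_in = P/eta = 16053.8 / 0.73 = 21990 W
Therefore the shaft input power required = 21990 W.


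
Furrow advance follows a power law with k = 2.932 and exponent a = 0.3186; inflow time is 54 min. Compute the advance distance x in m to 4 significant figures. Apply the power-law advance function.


Approach: apply the power-law advance function, x = k*t^a.
x = 2.932 * 54^0.3186 = 10.45 m
Therefore the advance distance x = 10.45 m.


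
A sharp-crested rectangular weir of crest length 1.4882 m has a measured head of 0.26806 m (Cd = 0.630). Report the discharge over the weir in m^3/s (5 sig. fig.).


Approach: apply the rectangular weir equation, Q = (2/3)*Cd*L*sqrt(2g)*H^1.5.
Q = (2/3)*0.630*1.4882*sqrt(2*9.81)*0.26806^1.5 = 0.38424 m^3/s
Therefore the discharge over the weir = 0.38424 m^3/s.


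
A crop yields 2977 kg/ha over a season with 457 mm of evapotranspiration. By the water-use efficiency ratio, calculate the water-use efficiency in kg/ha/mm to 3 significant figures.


Approach: apply the water-use efficiency ratio, WUE = yield/ET.
WUE = 2977 / 457 = 6.51 kg/ha/mm
Therefore the water-use efficiency = 6.51 kg/ha/mm.


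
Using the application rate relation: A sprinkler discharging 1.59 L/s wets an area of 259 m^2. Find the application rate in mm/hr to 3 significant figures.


Approach: apply the application rate relation, rate = (Q/A)*3600.
rate = (1.59 / 259) * 3600 = 22.1 mm/hr
Therefore the application rate = 22.1 mm/hr.


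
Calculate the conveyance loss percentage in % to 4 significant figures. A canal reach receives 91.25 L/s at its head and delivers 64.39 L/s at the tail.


Approach: apply the conveyance loss ratio, loss% = ((Q_head - Q_tail)/Q_head)*100.
loss = ((91.25 - 64.39)/91.25)*100 = 29.44 %
Therefore the conveyance loss percentage = 29.44 %.


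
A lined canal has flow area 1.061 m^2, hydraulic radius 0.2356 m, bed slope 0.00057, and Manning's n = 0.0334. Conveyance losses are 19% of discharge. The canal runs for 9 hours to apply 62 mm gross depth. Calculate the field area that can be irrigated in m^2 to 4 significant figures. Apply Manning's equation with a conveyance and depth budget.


Approach: apply Manning's equation with a conveyance and depth budget, Q = (1/n)*A*R^(2/3)*S^(1/2); Q_field = Q*(1-loss); Area = Q_field*t/(d/1000).
Step 1 — canal discharge (Manning's equation):
  Q = (1/0.0334) * 1.061 * 0.2356^(2/3) * 0.00057^(1/2) = 0.289305 m^3/s
Step 2 — delivered flow: Q_field = 0.289305*(1 - 19/100) = 0.234337 m^3/s
Step 3 — volume delivered: V = 0.234337 * 9*3600 = 7592.53 m^3
Step 4 — area served: A = V / (depth/1000) = 7592.53 / 0.062 = 122500 m^2
Therefore the field area that can be irrigated = 122500 m^2.


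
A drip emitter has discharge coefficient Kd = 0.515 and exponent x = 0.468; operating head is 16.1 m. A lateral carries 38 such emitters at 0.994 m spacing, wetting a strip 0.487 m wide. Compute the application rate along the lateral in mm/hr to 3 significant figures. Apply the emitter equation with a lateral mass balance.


Approach: apply the emitter equation with a lateral mass balance, q = Kd*h^x; Q = n*q; rate = Q/(n*spacing*width).
Step 1 — single emitter flow (q = Kd*h^x):
  q = 0.515 * 16.1^0.468 = 1.8906 L/hr
Step 2 — total lateral flow: Q = 38 * 1.8906 = 71.843 L/hr
Step 3 — wetted area: A = 38 * 0.994 * 0.487 = 18.395 m^2
Step 4 — application rate: Q/A = 71.843/18.395 = 3.91 mm/hr
Therefore the application rate along the lateral = 3.91 mm/hr.


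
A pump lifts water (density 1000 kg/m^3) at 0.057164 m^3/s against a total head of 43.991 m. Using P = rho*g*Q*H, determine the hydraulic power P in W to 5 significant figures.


P = 1000 * 9.81 * 0.057164 * 43.991 = 24669 W
Therefore the hydraulic power P = 24669 W.


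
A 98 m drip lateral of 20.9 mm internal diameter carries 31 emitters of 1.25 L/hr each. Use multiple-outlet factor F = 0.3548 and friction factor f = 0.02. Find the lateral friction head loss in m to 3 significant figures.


Approach: apply Darcy-Weisbach with the multiple-outlet F-factor, Q = n*q/(3600*1000) m^3/s; v = Q/A; hf = F*f*(L/D)*(v^2/(2g)).
Q = 31*1.25/(3600*1000) = 1.0764e-05 m^3/s
A = pi*(20.9e-3/2)^2 = 3.4307e-04 m^2, so v = Q/A = 0.031375 m/s
hf = 0.3548*0.02*(98/0.0209)*(0.031375^2/(2*9.81)) = 0.00167 m
Therefore the lateral friction head loss = 0.00167 m.


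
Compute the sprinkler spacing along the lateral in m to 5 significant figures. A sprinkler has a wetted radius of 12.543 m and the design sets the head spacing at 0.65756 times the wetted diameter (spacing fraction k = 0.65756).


Approach: apply the sprinkler spacing rule (spacing as a fraction of wetted diameter), S = k*(2*R).
S = 0.65756 * (2 * 12.543) = 16.496 m
Therefore the sprinkler spacing along the lateral = 16.496 m.


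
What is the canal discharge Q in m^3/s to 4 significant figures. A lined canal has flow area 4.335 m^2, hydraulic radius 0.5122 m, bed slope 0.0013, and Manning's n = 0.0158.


Approach: apply Manning's equation, Q = (1/n)*A*R^(2/3)*S^(1/2).
Q = (1/0.0158) * 4.335 * 0.5122^(2/3) * 0.0013^(1/2) = 6.333 m^3/s
Therefore the canal discharge Q = 6.333 m^3/s.


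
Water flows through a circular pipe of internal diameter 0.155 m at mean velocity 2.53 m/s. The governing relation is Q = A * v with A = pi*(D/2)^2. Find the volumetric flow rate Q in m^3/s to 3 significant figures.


A = pi*(0.155/2)^2 = 0.018869 m^2
Q = 0.018869 * 2.53 = 0.0477 m^3/s
Therefore the volumetric flow rate Q = 0.0477 m^3/s.


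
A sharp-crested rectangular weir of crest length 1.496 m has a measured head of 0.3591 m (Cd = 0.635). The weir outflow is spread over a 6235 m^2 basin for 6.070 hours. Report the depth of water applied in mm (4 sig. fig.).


Approach: apply the rectangular weir equation with a volume-to-depth conversion, Q = (2/3)*Cd*L*sqrt(2g)*H^1.5; d = Q*t/A * 1000.
Step 1 — weir discharge:
  Q = (2/3)*0.635*1.496*sqrt(2*9.81)*0.3591^1.5 = 0.603652 m^3/s
Step 2 — volume: V = 0.603652 * 6.070*3600 = 13191.0 m^3
Step 3 — depth: d = V/A * 1000 = 13191.0/6235 * 1000 = 2116 mm
Therefore the depth of water applied = 2116 mm.


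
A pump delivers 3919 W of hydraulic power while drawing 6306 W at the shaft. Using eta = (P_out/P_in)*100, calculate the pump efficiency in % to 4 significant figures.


eta = (3919 / 6306) * 100 = 62.15 %
Therefore the pump efficiency = 62.15 %.


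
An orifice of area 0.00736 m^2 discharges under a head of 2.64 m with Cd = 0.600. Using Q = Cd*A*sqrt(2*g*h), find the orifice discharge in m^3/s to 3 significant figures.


Q = 0.600 * 0.00736 * sqrt(2*9.81*2.64) = 0.0318 m^3/s
Therefore the orifice discharge = 0.0318 m^3/s.


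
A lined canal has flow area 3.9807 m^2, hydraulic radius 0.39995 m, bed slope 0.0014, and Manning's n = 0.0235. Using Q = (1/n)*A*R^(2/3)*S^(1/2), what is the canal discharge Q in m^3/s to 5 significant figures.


Q = (1/0.0235) * 3.9807 * 0.39995^(2/3) * 0.0014^(1/2) = 3.4405 m^3/s
Therefore the canal discharge Q = 3.4405 m^3/s.


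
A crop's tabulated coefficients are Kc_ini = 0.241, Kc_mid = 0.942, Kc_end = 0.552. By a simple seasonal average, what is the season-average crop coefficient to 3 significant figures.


Approach: apply a simple seasonal average, Kc_avg = (Kc_ini + Kc_mid + Kc_end)/3.
Kc_avg = (0.241 + 0.942 + 0.552)/3 = 0.578
Therefore the season-average crop coefficient = 0.578.


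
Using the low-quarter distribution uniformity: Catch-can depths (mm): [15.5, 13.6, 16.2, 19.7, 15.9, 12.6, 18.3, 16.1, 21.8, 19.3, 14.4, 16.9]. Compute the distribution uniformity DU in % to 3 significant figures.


Approach: apply the low-quarter distribution uniformity, DU = (mean of lowest quarter of readings / overall mean)*100.
sorted lowest 3 of 12: [12.6, 13.6, 14.4] -> mean = 13.533 mm
overall mean = 16.692 mm
DU = (13.533/16.692)*100 = 81.1 %
Therefore the distribution uniformity DU = 81.1 %.


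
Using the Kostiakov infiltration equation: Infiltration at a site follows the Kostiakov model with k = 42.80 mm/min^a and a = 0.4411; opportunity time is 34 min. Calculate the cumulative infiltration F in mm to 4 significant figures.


Approach: apply the Kostiakov infiltration equation, F = k*t^a.
F = 42.80 * 34^0.4411 = 202.8 mm
Therefore the cumulative infiltration F = 202.8 mm.


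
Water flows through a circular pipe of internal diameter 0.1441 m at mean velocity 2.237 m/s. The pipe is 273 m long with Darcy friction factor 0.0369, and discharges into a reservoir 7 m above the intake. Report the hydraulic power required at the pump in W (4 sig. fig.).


Approach: apply continuity + Darcy-Weisbach + hydraulic power, Q = A*v; hf = f*(L/D)*(v^2/(2g)); H = static + hf; P = rho*g*Q*H.
Step 1 — flow rate (continuity, Q = A*v):
  A = pi*(0.1441/2)^2 = 0.0163086 m^2
  Q = 0.0163086 * 2.237 = 0.0364824 m^3/s
Step 2 — friction head loss (Darcy-Weisbach):
  hf = 0.0369 * (273/0.1441) * (2.237^2 / (2*9.81))
  hf = 17.8303 m
Step 3 — total head: H = 7 + 17.8303 = 24.8303 m
Step 4 — hydraulic power (P = rho*g*Q*H):
  P = 1000 * 9.81 * 0.0364824 * 24.8303 = 8887 W
Therefore the hydraulic power required at the pump = 8887 W.


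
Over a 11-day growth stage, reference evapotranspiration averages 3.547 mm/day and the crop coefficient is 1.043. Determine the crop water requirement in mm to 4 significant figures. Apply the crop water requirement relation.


Approach: apply the crop water requirement relation, CWR = ET0 * Kc * days.
CWR = 3.547 * 1.043 * 11 = 40.69 mm
Therefore the crop water requirement = 40.69 mm.


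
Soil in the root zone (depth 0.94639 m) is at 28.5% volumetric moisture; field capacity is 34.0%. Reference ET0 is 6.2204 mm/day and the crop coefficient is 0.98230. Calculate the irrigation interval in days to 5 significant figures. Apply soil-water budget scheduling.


Approach: apply soil-water budget scheduling, SMD = (FC-theta)/100*depth*1000; ETc = ET0*Kc; interval = SMD/ETc.
Step 1 — soil moisture deficit:
  SMD = (34.0 - 28.5)/100 * 0.94639 * 1000 = 52.05145 mm
Step 2 — daily crop ET (ETc = ET0*Kc):
  ETc = 6.2204 * 0.98230 = 6.110299 mm/day
Step 3 — irrigation interval (SMD/ETc):
  interval = 52.05145 / 6.110299 = 8.5186 days
Therefore the irrigation interval = 8.5186 days.


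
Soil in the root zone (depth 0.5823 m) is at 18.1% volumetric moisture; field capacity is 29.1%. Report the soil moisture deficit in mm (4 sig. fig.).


Approach: apply the soil moisture deficit relation, SMD = (FC - theta)/100 * depth * 1000.
SMD = (29.1 - 18.1)/100 * 0.5823 * 1000 = 64.05 mm
Therefore the soil moisture deficit = 64.05 mm.


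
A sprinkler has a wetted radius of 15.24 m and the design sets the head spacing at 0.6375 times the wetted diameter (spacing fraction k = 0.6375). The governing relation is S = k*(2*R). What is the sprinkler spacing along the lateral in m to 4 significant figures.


S = 0.6375 * (2 * 15.24) = 19.43 m
Therefore the sprinkler spacing along the lateral = 19.43 m.


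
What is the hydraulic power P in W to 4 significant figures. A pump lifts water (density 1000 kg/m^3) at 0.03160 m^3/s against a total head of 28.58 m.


Approach: apply the hydraulic power relation, P = rho*g*Q*H.
P = 1000 * 9.81 * 0.03160 * 28.58 = 8860 W
Therefore the hydraulic power P = 8860 W.


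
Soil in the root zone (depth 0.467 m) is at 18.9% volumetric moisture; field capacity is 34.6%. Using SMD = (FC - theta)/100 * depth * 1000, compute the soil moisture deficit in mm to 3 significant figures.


SMD = (34.6 - 18.9)/100 * 0.467 * 1000 = 73.3 mm
Therefore the soil moisture deficit = 73.3 mm.


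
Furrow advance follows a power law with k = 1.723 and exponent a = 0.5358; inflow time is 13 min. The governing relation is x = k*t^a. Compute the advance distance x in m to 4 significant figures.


x = 1.723 * 13^0.5358 = 6.810 m
Therefore the advance distance x = 6.810 m.


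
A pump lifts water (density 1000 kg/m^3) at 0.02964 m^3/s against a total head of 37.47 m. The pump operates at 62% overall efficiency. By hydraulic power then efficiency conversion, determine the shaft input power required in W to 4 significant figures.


Approach: apply hydraulic power then efficiency conversion, P = rho*g*Q*H; P_in = P/eta.
Step 1 — hydraulic power (P = rho*g*Q*H):
  P = 1000 * 9.81 * 0.02964 * 37.47 = 10895.1 W
Step 2 — input power: P_in = P/eta = 10895.1 / 0.62 = 17570 W
Therefore the shaft input power required = 17570 W.


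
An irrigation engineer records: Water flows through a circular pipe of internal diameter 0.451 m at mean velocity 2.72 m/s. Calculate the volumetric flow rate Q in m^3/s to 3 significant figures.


Approach: apply the continuity equation for pipe flow, Q = A * v with A = pi*(D/2)^2.
A = pi*(0.451/2)^2 = 0.15975 m^2
Q = 0.15975 * 2.72 = 0.435 m^3/s
Therefore the volumetric flow rate Q = 0.435 m^3/s.


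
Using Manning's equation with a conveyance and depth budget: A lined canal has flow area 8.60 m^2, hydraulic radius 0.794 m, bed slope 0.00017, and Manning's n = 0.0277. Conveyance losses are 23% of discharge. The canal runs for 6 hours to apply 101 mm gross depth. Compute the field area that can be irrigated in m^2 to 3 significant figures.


Approach: apply Manning's equation with a conveyance and depth budget, Q = (1/n)*A*R^(2/3)*S^(1/2); Q_field = Q*(1-loss); Area = Q_field*t/(d/1000).
Step 1 — canal discharge (Manning's equation):
  Q = (1/0.0277) * 8.60 * 0.794^(2/3) * 0.00017^(1/2) = 3.4710 m^3/s
Step 2 — delivered flow: Q_field = 3.4710*(1 - 23/100) = 2.6727 m^3/s
Step 3 — volume delivered: V = 2.6727 * 6*3600 = 57730 m^3
Step 4 — area served: A = V / (depth/1000) = 57730 / 0.101 = 572000 m^2
Therefore the field area that can be irrigated = 572000 m^2.


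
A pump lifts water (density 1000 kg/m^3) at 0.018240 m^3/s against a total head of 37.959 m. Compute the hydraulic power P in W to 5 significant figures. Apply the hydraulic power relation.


Approach: apply the hydraulic power relation, P = rho*g*Q*H.
P = 1000 * 9.81 * 0.018240 * 37.959 = 6792.2 W
Therefore the hydraulic power P = 6792.2 W.


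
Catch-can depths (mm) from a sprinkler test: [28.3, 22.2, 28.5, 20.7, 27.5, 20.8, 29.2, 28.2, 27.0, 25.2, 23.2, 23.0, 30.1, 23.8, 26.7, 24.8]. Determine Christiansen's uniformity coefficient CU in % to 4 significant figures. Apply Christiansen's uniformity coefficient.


Approach: apply Christiansen's uniformity coefficient, CU = (1 - mean_abs_deviation/mean)*100.
mean = 25.5750 mm
mean |d_i - mean| = 2.61250 mm
CU = (1 - 2.61250/25.5750)*100 = 89.78 %
Therefore Christiansen's uniformity coefficient CU = 89.78 %.


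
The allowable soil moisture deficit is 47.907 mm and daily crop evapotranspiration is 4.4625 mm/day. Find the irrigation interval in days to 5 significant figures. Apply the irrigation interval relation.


Approach: apply the irrigation interval relation, interval = SMD / ETc.
interval = 47.907 / 4.4625 = 10.735 days
Therefore the irrigation interval = 10.735 days.


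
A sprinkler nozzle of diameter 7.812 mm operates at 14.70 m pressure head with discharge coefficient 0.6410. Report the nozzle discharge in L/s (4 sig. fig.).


Approach: apply the orifice equation, Q = Cd*A*sqrt(2*g*h), A = pi*(d/2)^2.
A = pi*(7.812e-3/2)^2 = 4.79308e-05 m^2
Q = 0.6410 * 4.79308e-05 * sqrt(2*9.81*14.70) * 1000 = 0.5218 L/s
Therefore the nozzle discharge = 0.5218 L/s.


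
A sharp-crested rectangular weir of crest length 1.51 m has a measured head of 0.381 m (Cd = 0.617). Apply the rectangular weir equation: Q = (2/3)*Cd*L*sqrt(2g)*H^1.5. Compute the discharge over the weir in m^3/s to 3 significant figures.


Q = (2/3)*0.617*1.51*sqrt(2*9.81)*0.381^1.5 = 0.647 m^3/s
Therefore the discharge over the weir = 0.647 m^3/s.


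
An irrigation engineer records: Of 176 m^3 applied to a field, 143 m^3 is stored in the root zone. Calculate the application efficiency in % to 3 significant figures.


Approach: apply the application efficiency ratio, Ea = (stored/applied)*100.
Ea = (143/176)*100 = 81.2 %
Therefore the application efficiency = 81.2 %.


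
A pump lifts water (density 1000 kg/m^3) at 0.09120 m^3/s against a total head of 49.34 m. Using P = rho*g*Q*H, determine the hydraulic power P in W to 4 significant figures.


P = 1000 * 9.81 * 0.09120 * 49.34 = 44140 W
Therefore the hydraulic power P = 44140 W.


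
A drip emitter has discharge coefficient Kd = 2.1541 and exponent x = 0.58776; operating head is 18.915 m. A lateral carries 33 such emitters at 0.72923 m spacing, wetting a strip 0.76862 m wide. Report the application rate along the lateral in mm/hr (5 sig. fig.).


Approach: apply the emitter equation with a lateral mass balance, q = Kd*h^x; Q = n*q; rate = Q/(n*spacing*width).
Step 1 — single emitter flow (q = Kd*h^x):
  q = 2.1541 * 18.915^0.58776 = 12.12611 L/hr
Step 2 — total lateral flow: Q = 33 * 12.12611 = 400.1617 L/hr
Step 3 — wetted area: A = 33 * 0.72923 * 0.76862 = 18.49653 m^2
Step 4 — application rate: Q/A = 400.1617/18.49653 = 21.634 mm/hr
Therefore the application rate along the lateral = 21.634 mm/hr.


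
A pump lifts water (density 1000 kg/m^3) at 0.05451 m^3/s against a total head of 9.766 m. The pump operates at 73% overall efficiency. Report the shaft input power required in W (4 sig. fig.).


Approach: apply hydraulic power then efficiency conversion, P = rho*g*Q*H; P_in = P/eta.
Step 1 — hydraulic power (P = rho*g*Q*H):
  P = 1000 * 9.81 * 0.05451 * 9.766 = 5222.30 W
Step 2 — input power: P_in = P/eta = 5222.30 / 0.73 = 7154 W
Therefore the shaft input power required = 7154 W.


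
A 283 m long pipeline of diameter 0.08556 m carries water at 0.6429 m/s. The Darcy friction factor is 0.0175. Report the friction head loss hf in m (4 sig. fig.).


Approach: apply the Darcy-Weisbach equation, hf = f*(L/D)*(v^2/(2g)).
hf = 0.0175 * (283/0.08556) * (0.6429^2 / (2*9.81))
hf = 1.219 m
Therefore the friction head loss hf = 1.219 m.


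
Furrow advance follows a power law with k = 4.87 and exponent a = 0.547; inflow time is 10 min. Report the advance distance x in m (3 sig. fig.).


Approach: apply the power-law advance function, x = k*t^a.
x = 4.87 * 10^0.547 = 17.2 m
Therefore the advance distance x = 17.2 m.


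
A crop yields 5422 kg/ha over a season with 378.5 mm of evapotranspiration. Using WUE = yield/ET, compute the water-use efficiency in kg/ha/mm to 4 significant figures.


WUE = 5422 / 378.5 = 14.32 kg/ha/mm
Therefore the water-use efficiency = 14.32 kg/ha/mm.


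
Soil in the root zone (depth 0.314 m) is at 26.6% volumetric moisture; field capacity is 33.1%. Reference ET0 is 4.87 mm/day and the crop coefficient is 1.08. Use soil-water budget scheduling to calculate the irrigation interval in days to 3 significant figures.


Approach: apply soil-water budget scheduling, SMD = (FC-theta)/100*depth*1000; ETc = ET0*Kc; interval = SMD/ETc.
Step 1 — soil moisture deficit:
  SMD = (33.1 - 26.6)/100 * 0.314 * 1000 = 20.410 mm
Step 2 — daily crop ET (ETc = ET0*Kc):
  ETc = 4.87 * 1.08 = 5.2596 mm/day
Step 3 — irrigation interval (SMD/ETc):
  interval = 20.410 / 5.2596 = 3.88 days
Therefore the irrigation interval = 3.88 days.


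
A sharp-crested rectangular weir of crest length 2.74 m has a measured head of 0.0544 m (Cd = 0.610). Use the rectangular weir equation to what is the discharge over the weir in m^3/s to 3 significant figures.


Approach: apply the rectangular weir equation, Q = (2/3)*Cd*L*sqrt(2g)*H^1.5.
Q = (2/3)*0.610*2.74*sqrt(2*9.81)*0.0544^1.5 = 0.0626 m^3/s
Therefore the discharge over the weir = 0.0626 m^3/s.


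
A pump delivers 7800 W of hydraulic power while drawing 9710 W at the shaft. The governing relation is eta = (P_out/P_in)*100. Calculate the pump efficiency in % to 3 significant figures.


eta = (7800 / 9710) * 100 = 80.3 %
Therefore the pump efficiency = 80.3 %.


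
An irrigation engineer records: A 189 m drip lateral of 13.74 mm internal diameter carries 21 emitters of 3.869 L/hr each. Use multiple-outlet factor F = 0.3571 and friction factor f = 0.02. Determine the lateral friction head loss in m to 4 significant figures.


Approach: apply Darcy-Weisbach with the multiple-outlet F-factor, Q = n*q/(3600*1000) m^3/s; v = Q/A; hf = F*f*(L/D)*(v^2/(2g)).
Q = 21*3.869/(3600*1000) = 2.25692e-05 m^3/s
A = pi*(13.74e-3/2)^2 = 1.48273e-04 m^2, so v = Q/A = 0.152213 m/s
hf = 0.3571*0.02*(189/0.01374)*(0.152213^2/(2*9.81)) = 0.1160 m
Therefore the lateral friction head loss = 0.1160 m.


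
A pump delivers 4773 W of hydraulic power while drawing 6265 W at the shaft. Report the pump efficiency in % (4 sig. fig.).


Approach: apply the efficiency ratio, eta = (P_out/P_in)*100.
eta = (4773 / 6265) * 100 = 76.19 %
Therefore the pump efficiency = 76.19 %.


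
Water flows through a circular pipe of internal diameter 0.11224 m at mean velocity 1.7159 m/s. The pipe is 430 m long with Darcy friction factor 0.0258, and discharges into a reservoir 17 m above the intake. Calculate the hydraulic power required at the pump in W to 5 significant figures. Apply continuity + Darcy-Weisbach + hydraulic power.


Approach: apply continuity + Darcy-Weisbach + hydraulic power, Q = A*v; hf = f*(L/D)*(v^2/(2g)); H = static + hf; P = rho*g*Q*H.
Step 1 — flow rate (continuity, Q = A*v):
  A = pi*(0.11224/2)^2 = 0.009894303 m^2
  Q = 0.009894303 * 1.7159 = 0.01697763 m^3/s
Step 2 — friction head loss (Darcy-Weisbach):
  hf = 0.0258 * (430/0.11224) * (1.7159^2 / (2*9.81))
  hf = 14.83288 m
Step 3 — total head: H = 17 + 14.83288 = 31.83288 m
Step 4 — hydraulic power (P = rho*g*Q*H):
  P = 1000 * 9.81 * 0.01697763 * 31.83288 = 5301.8 W
Therefore the hydraulic power required at the pump = 5301.8 W.


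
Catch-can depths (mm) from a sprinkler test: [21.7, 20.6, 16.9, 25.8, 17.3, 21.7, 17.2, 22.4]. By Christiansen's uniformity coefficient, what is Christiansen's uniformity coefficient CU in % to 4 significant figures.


Approach: apply Christiansen's uniformity coefficient, CU = (1 - mean_abs_deviation/mean)*100.
mean = 20.4500 mm
mean |d_i - mean| = 2.48750 mm
CU = (1 - 2.48750/20.4500)*100 = 87.84 %
Therefore Christiansen's uniformity coefficient CU = 87.84 %.


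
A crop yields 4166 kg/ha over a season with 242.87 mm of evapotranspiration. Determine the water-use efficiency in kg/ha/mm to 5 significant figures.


Approach: apply the water-use efficiency ratio, WUE = yield/ET.
WUE = 4166 / 242.87 = 17.153 kg/ha/mm
Therefore the water-use efficiency = 17.153 kg/ha/mm.


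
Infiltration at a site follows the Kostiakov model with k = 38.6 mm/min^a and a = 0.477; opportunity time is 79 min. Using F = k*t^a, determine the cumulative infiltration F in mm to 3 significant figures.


F = 38.6 * 79^0.477 = 310 mm
Therefore the cumulative infiltration F = 310 mm.


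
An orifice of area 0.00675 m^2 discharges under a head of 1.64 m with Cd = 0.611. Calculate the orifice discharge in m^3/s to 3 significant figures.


Approach: apply the orifice equation, Q = Cd*A*sqrt(2*g*h).
Q = 0.611 * 0.00675 * sqrt(2*9.81*1.64) = 0.0234 m^3/s
Therefore the orifice discharge = 0.0234 m^3/s.


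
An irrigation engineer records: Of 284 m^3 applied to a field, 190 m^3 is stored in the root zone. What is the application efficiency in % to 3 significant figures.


Approach: apply the application efficiency ratio, Ea = (stored/applied)*100.
Ea = (190/284)*100 = 66.9 %
Therefore the application efficiency = 66.9 %.


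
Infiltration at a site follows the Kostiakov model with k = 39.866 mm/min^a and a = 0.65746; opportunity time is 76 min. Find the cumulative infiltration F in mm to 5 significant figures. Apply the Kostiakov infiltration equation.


Approach: apply the Kostiakov infiltration equation, F = k*t^a.
F = 39.866 * 76^0.65746 = 687.33 mm
Therefore the cumulative infiltration F = 687.33 mm.


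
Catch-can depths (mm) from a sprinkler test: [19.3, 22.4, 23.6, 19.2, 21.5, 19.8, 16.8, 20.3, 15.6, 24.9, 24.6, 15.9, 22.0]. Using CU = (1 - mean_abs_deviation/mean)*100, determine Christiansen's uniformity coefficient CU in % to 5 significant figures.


mean = 20.45385 mm
mean |d_i - mean| = 2.504142 mm
CU = (1 - 2.504142/20.45385)*100 = 87.757 %
Therefore Christiansen's uniformity coefficient CU = 87.757 %.


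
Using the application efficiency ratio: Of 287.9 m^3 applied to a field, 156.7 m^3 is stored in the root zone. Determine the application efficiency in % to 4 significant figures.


Approach: apply the application efficiency ratio, Ea = (stored/applied)*100.
Ea = (156.7/287.9)*100 = 54.43 %
Therefore the application efficiency = 54.43 %.


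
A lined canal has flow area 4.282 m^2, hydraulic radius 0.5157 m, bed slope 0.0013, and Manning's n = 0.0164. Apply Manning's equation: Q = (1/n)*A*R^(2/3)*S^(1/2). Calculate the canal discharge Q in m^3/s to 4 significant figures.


Q = (1/0.0164) * 4.282 * 0.5157^(2/3) * 0.0013^(1/2) = 6.054 m^3/s
Therefore the canal discharge Q = 6.054 m^3/s.


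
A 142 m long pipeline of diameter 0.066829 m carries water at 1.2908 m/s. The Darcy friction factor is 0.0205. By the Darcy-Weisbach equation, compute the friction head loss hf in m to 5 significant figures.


Approach: apply the Darcy-Weisbach equation, hf = f*(L/D)*(v^2/(2g)).
hf = 0.0205 * (142/0.066829) * (1.2908^2 / (2*9.81))
hf = 3.6991 m
Therefore the friction head loss hf = 3.6991 m.


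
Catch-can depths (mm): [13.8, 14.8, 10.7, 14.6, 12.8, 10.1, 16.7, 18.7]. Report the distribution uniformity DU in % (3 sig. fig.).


Approach: apply the low-quarter distribution uniformity, DU = (mean of lowest quarter of readings / overall mean)*100.
sorted lowest 2 of 8: [10.1, 10.7] -> mean = 10.400 mm
overall mean = 14.025 mm
DU = (10.400/14.025)*100 = 74.2 %
Therefore the distribution uniformity DU = 74.2 %.


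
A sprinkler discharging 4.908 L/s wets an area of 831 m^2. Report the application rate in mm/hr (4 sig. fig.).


Approach: apply the application rate relation, rate = (Q/A)*3600.
rate = (4.908 / 831) * 3600 = 21.26 mm/hr
Therefore the application rate = 21.26 mm/hr.


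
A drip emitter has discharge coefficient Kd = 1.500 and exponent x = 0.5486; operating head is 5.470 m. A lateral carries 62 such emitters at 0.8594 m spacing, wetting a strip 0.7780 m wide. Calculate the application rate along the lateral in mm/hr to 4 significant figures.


Approach: apply the emitter equation with a lateral mass balance, q = Kd*h^x; Q = n*q; rate = Q/(n*spacing*width).
Step 1 — single emitter flow (q = Kd*h^x):
  q = 1.500 * 5.470^0.5486 = 3.81023 L/hr
Step 2 — total lateral flow: Q = 62 * 3.81023 = 236.234 L/hr
Step 3 — wetted area: A = 62 * 0.8594 * 0.7780 = 41.4540 m^2
Step 4 — application rate: Q/A = 236.234/41.4540 = 5.699 mm/hr
Therefore the application rate along the lateral = 5.699 mm/hr.


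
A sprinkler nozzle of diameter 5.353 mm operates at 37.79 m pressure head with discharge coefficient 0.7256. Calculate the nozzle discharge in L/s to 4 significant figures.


Approach: apply the orifice equation, Q = Cd*A*sqrt(2*g*h), A = pi*(d/2)^2.
A = pi*(5.353e-3/2)^2 = 2.25053e-05 m^2
Q = 0.7256 * 2.25053e-05 * sqrt(2*9.81*37.79) * 1000 = 0.4447 L/s
Therefore the nozzle discharge = 0.4447 L/s.


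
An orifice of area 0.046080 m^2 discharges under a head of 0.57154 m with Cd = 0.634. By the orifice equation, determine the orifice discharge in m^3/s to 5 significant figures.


Approach: apply the orifice equation, Q = Cd*A*sqrt(2*g*h).
Q = 0.634 * 0.046080 * sqrt(2*9.81*0.57154) = 0.097831 m^3/s
Therefore the orifice discharge = 0.097831 m^3/s.


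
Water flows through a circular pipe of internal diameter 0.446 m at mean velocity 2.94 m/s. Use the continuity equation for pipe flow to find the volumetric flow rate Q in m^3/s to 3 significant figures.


Approach: apply the continuity equation for pipe flow, Q = A * v with A = pi*(D/2)^2.
A = pi*(0.446/2)^2 = 0.15623 m^2
Q = 0.15623 * 2.94 = 0.459 m^3/s
Therefore the volumetric flow rate Q = 0.459 m^3/s.


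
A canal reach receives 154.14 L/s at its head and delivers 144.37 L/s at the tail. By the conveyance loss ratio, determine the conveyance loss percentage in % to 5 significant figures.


Approach: apply the conveyance loss ratio, loss% = ((Q_head - Q_tail)/Q_head)*100.
loss = ((154.14 - 144.37)/154.14)*100 = 6.3384 %
Therefore the conveyance loss percentage = 6.3384 %.


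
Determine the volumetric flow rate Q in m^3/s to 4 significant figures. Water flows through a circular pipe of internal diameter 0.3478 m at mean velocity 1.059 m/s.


Approach: apply the continuity equation for pipe flow, Q = A * v with A = pi*(D/2)^2.
A = pi*(0.3478/2)^2 = 0.0950056 m^2
Q = 0.0950056 * 1.059 = 0.1006 m^3/s
Therefore the volumetric flow rate Q = 0.1006 m^3/s.


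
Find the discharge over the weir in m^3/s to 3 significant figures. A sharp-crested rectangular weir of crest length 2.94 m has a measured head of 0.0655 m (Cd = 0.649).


Approach: apply the rectangular weir equation, Q = (2/3)*Cd*L*sqrt(2g)*H^1.5.
Q = (2/3)*0.649*2.94*sqrt(2*9.81)*0.0655^1.5 = 0.0945 m^3/s
Therefore the discharge over the weir = 0.0945 m^3/s.


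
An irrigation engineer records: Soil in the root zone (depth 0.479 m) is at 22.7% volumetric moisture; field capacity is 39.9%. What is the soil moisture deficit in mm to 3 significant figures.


Approach: apply the soil moisture deficit relation, SMD = (FC - theta)/100 * depth * 1000.
SMD = (39.9 - 22.7)/100 * 0.479 * 1000 = 82.4 mm
Therefore the soil moisture deficit = 82.4 mm.


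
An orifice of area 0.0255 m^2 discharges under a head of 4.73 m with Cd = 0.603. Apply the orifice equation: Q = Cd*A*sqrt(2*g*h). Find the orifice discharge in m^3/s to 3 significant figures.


Q = 0.603 * 0.0255 * sqrt(2*9.81*4.73) = 0.148 m^3/s
Therefore the orifice discharge = 0.148 m^3/s.


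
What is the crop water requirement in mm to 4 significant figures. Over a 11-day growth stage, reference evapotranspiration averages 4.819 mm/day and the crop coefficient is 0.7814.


Approach: apply the crop water requirement relation, CWR = ET0 * Kc * days.
CWR = 4.819 * 0.7814 * 11 = 41.42 mm
Therefore the crop water requirement = 41.42 mm.


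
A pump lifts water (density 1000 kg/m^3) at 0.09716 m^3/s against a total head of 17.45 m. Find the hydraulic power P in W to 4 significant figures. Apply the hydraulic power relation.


Approach: apply the hydraulic power relation, P = rho*g*Q*H.
P = 1000 * 9.81 * 0.09716 * 17.45 = 16630 W
Therefore the hydraulic power P = 16630 W.


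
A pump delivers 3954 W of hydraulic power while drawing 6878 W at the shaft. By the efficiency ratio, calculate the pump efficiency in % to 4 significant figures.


Approach: apply the efficiency ratio, eta = (P_out/P_in)*100.
eta = (3954 / 6878) * 100 = 57.49 %
Therefore the pump efficiency = 57.49 %.


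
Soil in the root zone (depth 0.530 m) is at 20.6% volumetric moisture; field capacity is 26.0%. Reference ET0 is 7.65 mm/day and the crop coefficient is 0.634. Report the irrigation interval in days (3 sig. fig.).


Approach: apply soil-water budget scheduling, SMD = (FC-theta)/100*depth*1000; ETc = ET0*Kc; interval = SMD/ETc.
Step 1 — soil moisture deficit:
  SMD = (26.0 - 20.6)/100 * 0.530 * 1000 = 28.620 mm
Step 2 — daily crop ET (ETc = ET0*Kc):
  ETc = 7.65 * 0.634 = 4.8501 mm/day
Step 3 — irrigation interval (SMD/ETc):
  interval = 28.620 / 4.8501 = 5.90 days
Therefore the irrigation interval = 5.90 days.


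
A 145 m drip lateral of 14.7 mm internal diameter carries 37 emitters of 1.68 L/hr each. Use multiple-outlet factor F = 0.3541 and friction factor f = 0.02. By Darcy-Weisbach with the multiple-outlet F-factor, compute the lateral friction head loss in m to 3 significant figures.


Approach: apply Darcy-Weisbach with the multiple-outlet F-factor, Q = n*q/(3600*1000) m^3/s; v = Q/A; hf = F*f*(L/D)*(v^2/(2g)).
Q = 37*1.68/(3600*1000) = 1.7267e-05 m^3/s
A = pi*(14.7e-3/2)^2 = 1.6972e-04 m^2, so v = Q/A = 0.10174 m/s
hf = 0.3541*0.02*(145/0.0147)*(0.10174^2/(2*9.81)) = 0.0369 m
Therefore the lateral friction head loss = 0.0369 m.


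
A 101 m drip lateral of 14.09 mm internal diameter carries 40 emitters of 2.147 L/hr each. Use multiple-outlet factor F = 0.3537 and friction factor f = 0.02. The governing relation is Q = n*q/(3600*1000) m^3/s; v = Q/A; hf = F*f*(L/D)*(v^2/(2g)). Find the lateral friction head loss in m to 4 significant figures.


Q = 40*2.147/(3600*1000) = 2.38556e-05 m^3/s
A = pi*(14.09e-3/2)^2 = 1.55924e-04 m^2, so v = Q/A = 0.152995 m/s
hf = 0.3537*0.02*(101/0.01409)*(0.152995^2/(2*9.81)) = 0.06050 m
Therefore the lateral friction head loss = 0.06050 m.


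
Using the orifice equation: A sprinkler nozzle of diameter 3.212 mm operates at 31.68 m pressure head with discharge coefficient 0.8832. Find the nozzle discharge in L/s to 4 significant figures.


Approach: apply the orifice equation, Q = Cd*A*sqrt(2*g*h), A = pi*(d/2)^2.
A = pi*(3.212e-3/2)^2 = 8.10291e-06 m^2
Q = 0.8832 * 8.10291e-06 * sqrt(2*9.81*31.68) * 1000 = 0.1784 L/s
Therefore the nozzle discharge = 0.1784 L/s.


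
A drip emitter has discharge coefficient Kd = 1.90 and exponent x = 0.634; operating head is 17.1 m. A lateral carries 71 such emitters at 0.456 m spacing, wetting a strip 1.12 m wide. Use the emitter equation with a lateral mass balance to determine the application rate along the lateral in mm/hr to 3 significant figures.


Approach: apply the emitter equation with a lateral mass balance, q = Kd*h^x; Q = n*q; rate = Q/(n*spacing*width).
Step 1 — single emitter flow (q = Kd*h^x):
  q = 1.90 * 17.1^0.634 = 11.494 L/hr
Step 2 — total lateral flow: Q = 71 * 11.494 = 816.08 L/hr
Step 3 — wetted area: A = 71 * 0.456 * 1.12 = 36.261 m^2
Step 4 — application rate: Q/A = 816.08/36.261 = 22.5 mm/hr
Therefore the application rate along the lateral = 22.5 mm/hr.


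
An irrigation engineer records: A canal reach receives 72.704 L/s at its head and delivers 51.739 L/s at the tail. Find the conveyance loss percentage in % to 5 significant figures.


Approach: apply the conveyance loss ratio, loss% = ((Q_head - Q_tail)/Q_head)*100.
loss = ((72.704 - 51.739)/72.704)*100 = 28.836 %
Therefore the conveyance loss percentage = 28.836 %.


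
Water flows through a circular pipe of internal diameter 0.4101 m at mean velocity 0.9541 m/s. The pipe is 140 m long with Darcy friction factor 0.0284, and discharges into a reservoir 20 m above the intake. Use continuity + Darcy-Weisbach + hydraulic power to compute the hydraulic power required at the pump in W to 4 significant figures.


Approach: apply continuity + Darcy-Weisbach + hydraulic power, Q = A*v; hf = f*(L/D)*(v^2/(2g)); H = static + hf; P = rho*g*Q*H.
Step 1 — flow rate (continuity, Q = A*v):
  A = pi*(0.4101/2)^2 = 0.132090 m^2
  Q = 0.132090 * 0.9541 = 0.126027 m^3/s
Step 2 — friction head loss (Darcy-Weisbach):
  hf = 0.0284 * (140/0.4101) * (0.9541^2 / (2*9.81))
  hf = 0.449827 m
Step 3 — total head: H = 20 + 0.449827 = 20.4498 m
Step 4 — hydraulic power (P = rho*g*Q*H):
  P = 1000 * 9.81 * 0.126027 * 20.4498 = 25280 W
Therefore the hydraulic power required at the pump = 25280 W.


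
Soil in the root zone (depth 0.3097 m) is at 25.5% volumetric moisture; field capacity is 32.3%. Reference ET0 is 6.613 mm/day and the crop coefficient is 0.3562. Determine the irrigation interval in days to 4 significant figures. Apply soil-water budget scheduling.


Approach: apply soil-water budget scheduling, SMD = (FC-theta)/100*depth*1000; ETc = ET0*Kc; interval = SMD/ETc.
Step 1 — soil moisture deficit:
  SMD = (32.3 - 25.5)/100 * 0.3097 * 1000 = 21.0596 mm
Step 2 — daily crop ET (ETc = ET0*Kc):
  ETc = 6.613 * 0.3562 = 2.35555 mm/day
Step 3 — irrigation interval (SMD/ETc):
  interval = 21.0596 / 2.35555 = 8.940 days
Therefore the irrigation interval = 8.940 days.
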